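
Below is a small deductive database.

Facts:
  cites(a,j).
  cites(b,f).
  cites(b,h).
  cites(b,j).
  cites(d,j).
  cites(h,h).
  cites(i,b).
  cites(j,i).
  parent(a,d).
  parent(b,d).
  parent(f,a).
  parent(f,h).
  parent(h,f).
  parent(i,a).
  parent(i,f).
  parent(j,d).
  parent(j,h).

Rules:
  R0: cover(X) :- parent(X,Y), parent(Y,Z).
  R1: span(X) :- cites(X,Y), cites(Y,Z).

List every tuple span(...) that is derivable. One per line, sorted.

round 1: derive span(a) via R1 from cites(a,j), cites(j,i)
round 1: derive span(b) via R1 from cites(b,h), cites(h,h)
round 1: derive span(d) via R1 from cites(d,j), cites(j,i)
round 1: derive span(h) via R1 from cites(h,h), cites(h,h)
round 1: derive span(i) via R1 from cites(i,b), cites(b,f)
round 1: derive span(j) via R1 from cites(j,i), cites(i,b)

span(a)
span(b)
span(d)
span(h)
span(i)
span(j)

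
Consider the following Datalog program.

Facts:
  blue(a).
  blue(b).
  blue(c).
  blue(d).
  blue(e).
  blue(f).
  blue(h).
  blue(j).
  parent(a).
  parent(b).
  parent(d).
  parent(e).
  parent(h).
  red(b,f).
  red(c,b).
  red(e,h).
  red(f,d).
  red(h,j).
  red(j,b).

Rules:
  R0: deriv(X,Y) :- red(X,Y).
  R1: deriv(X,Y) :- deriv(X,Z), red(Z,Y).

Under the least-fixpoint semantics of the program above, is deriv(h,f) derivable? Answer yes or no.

yes

round 1: derive deriv(b,f) via R0 from red(b,f)
round 1: derive deriv(c,b) via R0 from red(c,b)
round 1: derive deriv(e,h) via R0 from red(e,h)
round 1: derive deriv(f,d) via R0 from red(f,d)
round 1: derive deriv(h,j) via R0 from red(h,j)
round 1: derive deriv(j,b) via R0 from red(j,b)
round 2: derive deriv(b,d) via R1 from deriv(b,f), red(f,d)
round 2: derive deriv(c,f) via R1 from deriv(c,b), red(b,f)
round 2: derive deriv(e,j) via R1 from deriv(e,h), red(h,j)
round 2: derive deriv(h,b) via R1 from deriv(h,j), red(j,b)
round 2: derive deriv(j,f) via R1 from deriv(j,b), red(b,f)
round 3: derive deriv(c,d) via R1 from deriv(c,f), red(f,d)
round 3: derive deriv(e,b) via R1 from deriv(e,j), red(j,b)
round 3: derive deriv(h,f) via R1 from deriv(h,b), red(b,f)
round 3: derive deriv(j,d) via R1 from deriv(j,f), red(f,d)
round 4: derive deriv(e,f) via R1 from deriv(e,b), red(b,f)
round 4: derive deriv(h,d) via R1 from deriv(h,f), red(f,d)
round 5: derive deriv(e,d) via R1 from deriv(e,f), red(f,d)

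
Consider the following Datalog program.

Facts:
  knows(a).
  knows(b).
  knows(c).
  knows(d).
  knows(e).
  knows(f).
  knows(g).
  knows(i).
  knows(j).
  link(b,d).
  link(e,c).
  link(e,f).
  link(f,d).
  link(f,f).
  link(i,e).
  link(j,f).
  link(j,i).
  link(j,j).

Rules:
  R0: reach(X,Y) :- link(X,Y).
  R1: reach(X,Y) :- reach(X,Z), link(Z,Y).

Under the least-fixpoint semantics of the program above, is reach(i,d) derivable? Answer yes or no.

round 1: derive reach(b,d) via R0 from link(b,d)
round 1: derive reach(e,c) via R0 from link(e,c)
round 1: derive reach(e,f) via R0 from link(e,f)
round 1: derive reach(f,d) via R0 from link(f,d)
round 1: derive reach(f,f) via R0 from link(f,f)
round 1: derive reach(i,e) via R0 from link(i,e)
round 1: derive reach(j,f) via R0 from link(j,f)
round 1: derive reach(j,i) via R0 from link(j,i)
round 1: derive reach(j,j) via R0 from link(j,j)
round 2: derive reach(e,d) via R1 from reach(e,f), link(f,d)
round 2: derive reach(i,c) via R1 from reach(i,e), link(e,c)
round 2: derive reach(i,f) via R1 from reach(i,e), link(e,f)
round 2: derive reach(j,d) via R1 from reach(j,f), link(f,d)
round 2: derive reach(j,e) via R1 from reach(j,i), link(i,e)
round 3: derive reach(i,d) via R1 from reach(i,f), link(f,d)
round 3: derive reach(j,c) via R1 from reach(j,e), link(e,c)

yes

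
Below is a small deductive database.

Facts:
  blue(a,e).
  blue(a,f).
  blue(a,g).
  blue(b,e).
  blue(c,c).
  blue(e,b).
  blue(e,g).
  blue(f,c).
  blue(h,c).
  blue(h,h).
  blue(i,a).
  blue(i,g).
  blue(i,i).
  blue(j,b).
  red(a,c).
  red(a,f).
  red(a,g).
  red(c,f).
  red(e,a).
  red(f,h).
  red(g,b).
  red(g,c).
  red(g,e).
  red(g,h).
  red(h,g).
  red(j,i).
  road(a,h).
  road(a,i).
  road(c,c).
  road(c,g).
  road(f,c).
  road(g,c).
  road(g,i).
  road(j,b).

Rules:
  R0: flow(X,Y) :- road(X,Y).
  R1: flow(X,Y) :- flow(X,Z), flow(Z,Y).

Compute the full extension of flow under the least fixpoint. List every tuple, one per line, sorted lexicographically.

flow(a,h)
flow(a,i)
flow(c,c)
flow(c,g)
flow(c,i)
flow(f,c)
flow(f,g)
flow(f,i)
flow(g,c)
flow(g,g)
flow(g,i)
flow(j,b)

round 1: derive flow(a,h) via R0 from road(a,h)
round 1: derive flow(a,i) via R0 from road(a,i)
round 1: derive flow(c,c) via R0 from road(c,c)
round 1: derive flow(c,g) via R0 from road(c,g)
round 1: derive flow(f,c) via R0 from road(f,c)
round 1: derive flow(g,c) via R0 from road(g,c)
round 1: derive flow(g,i) via R0 from road(g,i)
round 1: derive flow(j,b) via R0 from road(j,b)
round 2: derive flow(c,i) via R1 from flow(c,g), flow(g,i)
round 2: derive flow(f,g) via R1 from flow(f,c), flow(c,g)
round 2: derive flow(g,g) via R1 from flow(g,c), flow(c,g)
round 3: derive flow(f,i) via R1 from flow(f,c), flow(c,i)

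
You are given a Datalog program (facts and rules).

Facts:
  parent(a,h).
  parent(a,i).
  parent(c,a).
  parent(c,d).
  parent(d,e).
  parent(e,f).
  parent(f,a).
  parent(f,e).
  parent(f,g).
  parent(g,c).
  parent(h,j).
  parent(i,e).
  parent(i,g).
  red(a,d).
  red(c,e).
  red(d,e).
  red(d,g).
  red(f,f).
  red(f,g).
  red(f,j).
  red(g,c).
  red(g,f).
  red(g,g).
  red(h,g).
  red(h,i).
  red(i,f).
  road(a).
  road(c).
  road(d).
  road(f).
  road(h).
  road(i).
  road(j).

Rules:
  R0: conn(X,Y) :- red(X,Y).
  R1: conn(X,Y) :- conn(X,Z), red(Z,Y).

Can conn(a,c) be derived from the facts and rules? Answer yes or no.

yes

round 1: derive conn(a,d) via R0 from red(a,d)
round 1: derive conn(c,e) via R0 from red(c,e)
round 1: derive conn(d,e) via R0 from red(d,e)
round 1: derive conn(d,g) via R0 from red(d,g)
round 1: derive conn(f,f) via R0 from red(f,f)
round 1: derive conn(f,g) via R0 from red(f,g)
round 1: derive conn(f,j) via R0 from red(f,j)
round 1: derive conn(g,c) via R0 from red(g,c)
round 1: derive conn(g,f) via R0 from red(g,f)
round 1: derive conn(g,g) via R0 from red(g,g)
round 1: derive conn(h,g) via R0 from red(h,g)
round 1: derive conn(h,i) via R0 from red(h,i)
round 1: derive conn(i,f) via R0 from red(i,f)
round 2: derive conn(a,e) via R1 from conn(a,d), red(d,e)
round 2: derive conn(a,g) via R1 from conn(a,d), red(d,g)
round 2: derive conn(d,c) via R1 from conn(d,g), red(g,c)
round 2: derive conn(d,f) via R1 from conn(d,g), red(g,f)
round 2: derive conn(f,c) via R1 from conn(f,g), red(g,c)
round 2: derive conn(g,e) via R1 from conn(g,c), red(c,e)
round 2: derive conn(g,j) via R1 from conn(g,f), red(f,j)
round 2: derive conn(h,c) via R1 from conn(h,g), red(g,c)
round 2: derive conn(h,f) via R1 from conn(h,g), red(g,f)
round 2: derive conn(i,g) via R1 from conn(i,f), red(f,g)
round 2: derive conn(i,j) via R1 from conn(i,f), red(f,j)
round 3: derive conn(a,c) via R1 from conn(a,g), red(g,c)
round 3: derive conn(a,f) via R1 from conn(a,g), red(g,f)
round 3: derive conn(d,j) via R1 from conn(d,f), red(f,j)
round 3: derive conn(f,e) via R1 from conn(f,c), red(c,e)
round 3: derive conn(h,e) via R1 from conn(h,c), red(c,e)
round 3: derive conn(h,j) via R1 from conn(h,f), red(f,j)
round 3: derive conn(i,c) via R1 from conn(i,g), red(g,c)
round 4: derive conn(a,j) via R1 from conn(a,f), red(f,j)
round 4: derive conn(i,e) via R1 from conn(i,c), red(c,e)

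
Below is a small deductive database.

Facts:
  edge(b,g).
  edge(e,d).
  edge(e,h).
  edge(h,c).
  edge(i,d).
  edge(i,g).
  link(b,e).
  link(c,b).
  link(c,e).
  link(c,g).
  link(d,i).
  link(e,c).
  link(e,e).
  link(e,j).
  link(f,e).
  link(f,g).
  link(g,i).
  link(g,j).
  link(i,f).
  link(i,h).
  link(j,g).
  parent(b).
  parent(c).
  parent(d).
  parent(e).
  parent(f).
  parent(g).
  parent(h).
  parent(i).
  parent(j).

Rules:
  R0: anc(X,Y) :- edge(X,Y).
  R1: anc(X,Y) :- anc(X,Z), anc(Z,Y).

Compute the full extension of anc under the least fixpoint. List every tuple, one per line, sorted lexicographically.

round 1: derive anc(b,g) via R0 from edge(b,g)
round 1: derive anc(e,d) via R0 from edge(e,d)
round 1: derive anc(e,h) via R0 from edge(e,h)
round 1: derive anc(h,c) via R0 from edge(h,c)
round 1: derive anc(i,d) via R0 from edge(i,d)
round 1: derive anc(i,g) via R0 from edge(i,g)
round 2: derive anc(e,c) via R1 from anc(e,h), anc(h,c)

anc(b,g)
anc(e,c)
anc(e,d)
anc(e,h)
anc(h,c)
anc(i,d)
anc(i,g)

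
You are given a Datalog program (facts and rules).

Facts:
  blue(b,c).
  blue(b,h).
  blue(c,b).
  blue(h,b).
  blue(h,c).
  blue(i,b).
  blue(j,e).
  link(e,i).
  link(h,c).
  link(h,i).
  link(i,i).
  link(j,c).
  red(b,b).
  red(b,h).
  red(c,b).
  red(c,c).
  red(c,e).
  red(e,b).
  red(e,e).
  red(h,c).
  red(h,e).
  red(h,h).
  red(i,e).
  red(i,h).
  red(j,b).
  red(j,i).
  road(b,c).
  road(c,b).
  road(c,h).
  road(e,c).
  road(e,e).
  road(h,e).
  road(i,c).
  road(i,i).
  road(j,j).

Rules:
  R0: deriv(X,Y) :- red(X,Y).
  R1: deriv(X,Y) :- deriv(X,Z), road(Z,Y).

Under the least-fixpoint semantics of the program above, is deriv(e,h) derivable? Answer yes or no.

yes

round 1: derive deriv(b,b) via R0 from red(b,b)
round 1: derive deriv(b,h) via R0 from red(b,h)
round 1: derive deriv(c,b) via R0 from red(c,b)
round 1: derive deriv(c,c) via R0 from red(c,c)
round 1: derive deriv(c,e) via R0 from red(c,e)
round 1: derive deriv(e,b) via R0 from red(e,b)
round 1: derive deriv(e,e) via R0 from red(e,e)
round 1: derive deriv(h,c) via R0 from red(h,c)
round 1: derive deriv(h,e) via R0 from red(h,e)
round 1: derive deriv(h,h) via R0 from red(h,h)
round 1: derive deriv(i,e) via R0 from red(i,e)
round 1: derive deriv(i,h) via R0 from red(i,h)
round 1: derive deriv(j,b) via R0 from red(j,b)
round 1: derive deriv(j,i) via R0 from red(j,i)
round 2: derive deriv(b,c) via R1 from deriv(b,b), road(b,c)
round 2: derive deriv(b,e) via R1 from deriv(b,h), road(h,e)
round 2: derive deriv(c,h) via R1 from deriv(c,c), road(c,h)
round 2: derive deriv(e,c) via R1 from deriv(e,b), road(b,c)
round 2: derive deriv(h,b) via R1 from deriv(h,c), road(c,b)
round 2: derive deriv(i,c) via R1 from deriv(i,e), road(e,c)
round 2: derive deriv(j,c) via R1 from deriv(j,b), road(b,c)
round 3: derive deriv(e,h) via R1 from deriv(e,c), road(c,h)
round 3: derive deriv(i,b) via R1 from deriv(i,c), road(c,b)
round 3: derive deriv(j,h) via R1 from deriv(j,c), road(c,h)
round 4: derive deriv(j,e) via R1 from deriv(j,h), road(h,e)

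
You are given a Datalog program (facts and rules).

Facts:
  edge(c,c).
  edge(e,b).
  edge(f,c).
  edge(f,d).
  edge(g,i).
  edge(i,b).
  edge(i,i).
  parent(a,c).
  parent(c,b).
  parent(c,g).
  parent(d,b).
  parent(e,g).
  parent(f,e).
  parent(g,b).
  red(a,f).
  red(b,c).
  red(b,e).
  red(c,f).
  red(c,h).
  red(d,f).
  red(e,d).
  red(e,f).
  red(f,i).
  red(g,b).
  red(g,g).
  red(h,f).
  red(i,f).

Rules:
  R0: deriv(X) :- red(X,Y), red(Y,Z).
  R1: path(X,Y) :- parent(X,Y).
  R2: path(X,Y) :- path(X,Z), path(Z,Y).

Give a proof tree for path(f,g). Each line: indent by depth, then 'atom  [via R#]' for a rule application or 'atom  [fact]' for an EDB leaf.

round 1: derive path(a,c) via R1 from parent(a,c)
round 1: derive path(c,b) via R1 from parent(c,b)
round 1: derive path(c,g) via R1 from parent(c,g)
round 1: derive path(d,b) via R1 from parent(d,b)
round 1: derive path(e,g) via R1 from parent(e,g)
round 1: derive path(f,e) via R1 from parent(f,e)
round 1: derive path(g,b) via R1 from parent(g,b)
round 2: derive path(a,b) via R2 from path(a,c), path(c,b)
round 2: derive path(a,g) via R2 from path(a,c), path(c,g)
round 2: derive path(e,b) via R2 from path(e,g), path(g,b)
round 2: derive path(f,g) via R2 from path(f,e), path(e,g)
round 3: derive path(f,b) via R2 from path(f,e), path(e,b)

path(f,g)  [via R2]
  path(f,e)  [via R1]
    parent(f,e)  [fact]
  path(e,g)  [via R1]
    parent(e,g)  [fact]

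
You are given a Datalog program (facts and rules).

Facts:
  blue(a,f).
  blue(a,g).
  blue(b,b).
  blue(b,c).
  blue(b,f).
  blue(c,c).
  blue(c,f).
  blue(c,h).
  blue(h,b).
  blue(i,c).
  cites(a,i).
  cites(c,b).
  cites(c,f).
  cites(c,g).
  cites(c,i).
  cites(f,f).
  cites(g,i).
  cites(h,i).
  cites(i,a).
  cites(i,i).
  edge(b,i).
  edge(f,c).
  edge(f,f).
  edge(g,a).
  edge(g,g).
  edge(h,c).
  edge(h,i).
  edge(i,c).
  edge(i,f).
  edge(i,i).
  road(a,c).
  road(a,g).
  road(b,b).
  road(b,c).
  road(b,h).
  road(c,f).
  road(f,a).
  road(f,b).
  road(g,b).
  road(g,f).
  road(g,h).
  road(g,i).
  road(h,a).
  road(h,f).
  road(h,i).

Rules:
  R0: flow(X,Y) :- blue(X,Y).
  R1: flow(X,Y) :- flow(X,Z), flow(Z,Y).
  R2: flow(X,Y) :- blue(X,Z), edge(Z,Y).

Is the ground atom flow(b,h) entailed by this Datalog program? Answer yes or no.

round 1: derive flow(a,f) via R0 from blue(a,f)
round 1: derive flow(a,g) via R0 from blue(a,g)
round 1: derive flow(b,b) via R0 from blue(b,b)
round 1: derive flow(b,c) via R0 from blue(b,c)
round 1: derive flow(b,f) via R0 from blue(b,f)
round 1: derive flow(c,c) via R0 from blue(c,c)
round 1: derive flow(c,f) via R0 from blue(c,f)
round 1: derive flow(c,h) via R0 from blue(c,h)
round 1: derive flow(h,b) via R0 from blue(h,b)
round 1: derive flow(i,c) via R0 from blue(i,c)
round 1: derive flow(a,a) via R2 from blue(a,g), edge(g,a)
round 1: derive flow(a,c) via R2 from blue(a,f), edge(f,c)
round 1: derive flow(b,i) via R2 from blue(b,b), edge(b,i)
round 1: derive flow(c,i) via R2 from blue(c,h), edge(h,i)
round 1: derive flow(h,i) via R2 from blue(h,b), edge(b,i)
round 2: derive flow(a,h) via R1 from flow(a,c), flow(c,h)
round 2: derive flow(a,i) via R1 from flow(a,c), flow(c,i)
round 2: derive flow(b,h) via R1 from flow(b,c), flow(c,h)
round 2: derive flow(c,b) via R1 from flow(c,h), flow(h,b)
round 2: derive flow(h,c) via R1 from flow(h,b), flow(b,c)
round 2: derive flow(h,f) via R1 from flow(h,b), flow(b,f)
round 2: derive flow(i,f) via R1 from flow(i,c), flow(c,f)
round 2: derive flow(i,h) via R1 from flow(i,c), flow(c,h)
round 2: derive flow(i,i) via R1 from flow(i,c), flow(c,i)
round 3: derive flow(a,b) via R1 from flow(a,c), flow(c,b)
round 3: derive flow(h,h) via R1 from flow(h,b), flow(b,h)
round 3: derive flow(i,b) via R1 from flow(i,c), flow(c,b)

yes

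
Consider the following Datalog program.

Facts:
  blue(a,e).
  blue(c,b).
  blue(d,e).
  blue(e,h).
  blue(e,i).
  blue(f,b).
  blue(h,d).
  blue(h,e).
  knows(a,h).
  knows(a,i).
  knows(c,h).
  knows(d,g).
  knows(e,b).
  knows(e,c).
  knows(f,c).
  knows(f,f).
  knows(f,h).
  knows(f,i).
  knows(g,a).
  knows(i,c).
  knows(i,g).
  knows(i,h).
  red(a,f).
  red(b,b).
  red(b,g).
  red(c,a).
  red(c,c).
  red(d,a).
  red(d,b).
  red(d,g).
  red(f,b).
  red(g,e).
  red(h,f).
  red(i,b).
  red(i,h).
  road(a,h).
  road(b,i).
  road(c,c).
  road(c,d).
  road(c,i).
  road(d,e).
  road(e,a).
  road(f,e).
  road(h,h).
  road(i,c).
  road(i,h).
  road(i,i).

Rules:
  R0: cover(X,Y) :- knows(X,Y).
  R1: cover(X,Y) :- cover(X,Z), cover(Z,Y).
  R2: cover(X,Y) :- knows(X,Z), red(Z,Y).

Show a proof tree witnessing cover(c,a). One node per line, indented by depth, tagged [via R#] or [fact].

cover(c,a)  [via R1]
  cover(c,f)  [via R2]
    knows(c,h)  [fact]
    red(h,f)  [fact]
  cover(f,a)  [via R2]
    knows(f,c)  [fact]
    red(c,a)  [fact]

round 1: derive cover(a,h) via R0 from knows(a,h)
round 1: derive cover(a,i) via R0 from knows(a,i)
round 1: derive cover(c,h) via R0 from knows(c,h)
round 1: derive cover(d,g) via R0 from knows(d,g)
round 1: derive cover(e,b) via R0 from knows(e,b)
round 1: derive cover(e,c) via R0 from knows(e,c)
round 1: derive cover(f,c) via R0 from knows(f,c)
round 1: derive cover(f,f) via R0 from knows(f,f)
round 1: derive cover(f,h) via R0 from knows(f,h)
round 1: derive cover(f,i) via R0 from knows(f,i)
round 1: derive cover(g,a) via R0 from knows(g,a)
round 1: derive cover(i,c) via R0 from knows(i,c)
round 1: derive cover(i,g) via R0 from knows(i,g)
round 1: derive cover(i,h) via R0 from knows(i,h)
round 1: derive cover(a,b) via R2 from knows(a,i), red(i,b)
round 1: derive cover(a,f) via R2 from knows(a,h), red(h,f)
round 1: derive cover(c,f) via R2 from knows(c,h), red(h,f)
round 1: derive cover(d,e) via R2 from knows(d,g), red(g,e)
round 1: derive cover(e,a) via R2 from knows(e,c), red(c,a)
round 1: derive cover(e,g) via R2 from knows(e,b), red(b,g)
round 1: derive cover(f,a) via R2 from knows(f,c), red(c,a)
round 1: derive cover(f,b) via R2 from knows(f,f), red(f,b)
round 1: derive cover(g,f) via R2 from knows(g,a), red(a,f)
round 1: derive cover(i,a) via R2 from knows(i,c), red(c,a)
round 1: derive cover(i,e) via R2 from knows(i,g), red(g,e)
round 1: derive cover(i,f) via R2 from knows(i,h), red(h,f)
round 2: derive cover(a,a) via R1 from cover(a,f), cover(f,a)
round 2: derive cover(a,c) via R1 from cover(a,f), cover(f,c)
round 2: derive cover(a,e) via R1 from cover(a,i), cover(i,e)
round 2: derive cover(a,g) via R1 from cover(a,i), cover(i,g)
round 2: derive cover(c,a) via R1 from cover(c,f), cover(f,a)
round 2: derive cover(c,b) via R1 from cover(c,f), cover(f,b)
round 2: derive cover(c,c) via R1 from cover(c,f), cover(f,c)
round 2: derive cover(c,i) via R1 from cover(c,f), cover(f,i)
round 2: derive cover(d,a) via R1 from cover(d,e), cover(e,a)
round 2: derive cover(d,b) via R1 from cover(d,e), cover(e,b)
round 2: derive cover(d,c) via R1 from cover(d,e), cover(e,c)
round 2: derive cover(d,f) via R1 from cover(d,g), cover(g,f)
round 2: derive cover(e,f) via R1 from cover(e,a), cover(a,f)
round 2: derive cover(e,h) via R1 from cover(e,a), cover(a,h)
round 2: derive cover(e,i) via R1 from cover(e,a), cover(a,i)
round 2: derive cover(f,e) via R1 from cover(f,i), cover(i,e)
round 2: derive cover(f,g) via R1 from cover(f,i), cover(i,g)
round 2: derive cover(g,b) via R1 from cover(g,a), cover(a,b)
round 2: derive cover(g,c) via R1 from cover(g,f), cover(f,c)
round 2: derive cover(g,h) via R1 from cover(g,a), cover(a,h)
round 2: derive cover(g,i) via R1 from cover(g,a), cover(a,i)
round 2: derive cover(i,b) via R1 from cover(i,a), cover(a,b)
round 2: derive cover(i,i) via R1 from cover(i,a), cover(a,i)
round 3: derive cover(c,e) via R1 from cover(c,a), cover(a,e)
round 3: derive cover(c,g) via R1 from cover(c,a), cover(a,g)
round 3: derive cover(d,h) via R1 from cover(d,a), cover(a,h)
round 3: derive cover(d,i) via R1 from cover(d,a), cover(a,i)
round 3: derive cover(e,e) via R1 from cover(e,a), cover(a,e)
round 3: derive cover(g,e) via R1 from cover(g,a), cover(a,e)
round 3: derive cover(g,g) via R1 from cover(g,a), cover(a,g)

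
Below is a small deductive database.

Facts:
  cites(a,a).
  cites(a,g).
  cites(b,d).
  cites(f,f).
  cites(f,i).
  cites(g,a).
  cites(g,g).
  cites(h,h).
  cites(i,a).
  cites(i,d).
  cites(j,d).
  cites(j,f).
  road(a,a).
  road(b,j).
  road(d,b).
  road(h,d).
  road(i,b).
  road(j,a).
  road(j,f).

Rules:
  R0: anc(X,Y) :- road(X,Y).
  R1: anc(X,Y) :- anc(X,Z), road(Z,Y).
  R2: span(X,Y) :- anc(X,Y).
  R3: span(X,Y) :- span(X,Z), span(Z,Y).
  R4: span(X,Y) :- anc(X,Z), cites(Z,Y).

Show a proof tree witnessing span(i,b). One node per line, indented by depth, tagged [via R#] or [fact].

round 1: derive anc(a,a) via R0 from road(a,a)
round 1: derive anc(b,j) via R0 from road(b,j)
round 1: derive anc(d,b) via R0 from road(d,b)
round 1: derive anc(h,d) via R0 from road(h,d)
round 1: derive anc(i,b) via R0 from road(i,b)
round 1: derive anc(j,a) via R0 from road(j,a)
round 1: derive anc(j,f) via R0 from road(j,f)
round 2: derive anc(b,a) via R1 from anc(b,j), road(j,a)
round 2: derive anc(b,f) via R1 from anc(b,j), road(j,f)
round 2: derive anc(d,j) via R1 from anc(d,b), road(b,j)
round 2: derive anc(h,b) via R1 from anc(h,d), road(d,b)
round 2: derive anc(i,j) via R1 from anc(i,b), road(b,j)
round 2: derive span(a,a) via R2 from anc(a,a)
round 2: derive span(b,j) via R2 from anc(b,j)
round 2: derive span(d,b) via R2 from anc(d,b)
round 2: derive span(h,d) via R2 from anc(h,d)
round 2: derive span(i,b) via R2 from anc(i,b)
round 2: derive span(j,a) via R2 from anc(j,a)
round 2: derive span(j,f) via R2 from anc(j,f)
round 2: derive span(a,g) via R4 from anc(a,a), cites(a,g)
round 2: derive span(b,d) via R4 from anc(b,j), cites(j,d)
round 2: derive span(b,f) via R4 from anc(b,j), cites(j,f)
round 2: derive span(d,d) via R4 from anc(d,b), cites(b,d)
round 2: derive span(i,d) via R4 from anc(i,b), cites(b,d)
round 2: derive span(j,g) via R4 from anc(j,a), cites(a,g)
round 2: derive span(j,i) via R4 from anc(j,f), cites(f,i)
round 3: derive anc(d,a) via R1 from anc(d,j), road(j,a)
round 3: derive anc(d,f) via R1 from anc(d,j), road(j,f)
round 3: derive anc(h,j) via R1 from anc(h,b), road(b,j)
round 3: derive anc(i,a) via R1 from anc(i,j), road(j,a)
round 3: derive anc(i,f) via R1 from anc(i,j), road(j,f)
round 3: derive span(b,a) via R2 from anc(b,a)
round 3: derive span(d,j) via R2 from anc(d,j)
round 3: derive span(h,b) via R2 from anc(h,b)
round 3: derive span(i,j) via R2 from anc(i,j)
round 3: derive span(b,b) via R3 from span(b,d), span(d,b)
round 3: derive span(b,g) via R3 from span(b,j), span(j,g)
round 3: derive span(b,i) via R3 from span(b,j), span(j,i)
round 3: derive span(d,f) via R3 from span(d,b), span(b,f)
round 3: derive span(i,f) via R3 from span(i,b), span(b,f)
round 3: derive span(j,b) via R3 from span(j,i), span(i,b)
round 3: derive span(j,d) via R3 from span(j,i), span(i,d)
round 4: derive anc(h,a) via R1 from anc(h,j), road(j,a)
round 4: derive anc(h,f) via R1 from anc(h,j), road(j,f)
round 4: derive span(d,a) via R2 from anc(d,a)
round 4: derive span(h,j) via R2 from anc(h,j)
round 4: derive span(i,a) via R2 from anc(i,a)
round 4: derive span(d,g) via R3 from span(d,b), span(b,g)
round 4: derive span(d,i) via R3 from span(d,b), span(b,i)
round 4: derive span(h,a) via R3 from span(h,b), span(b,a)
round 4: derive span(h,f) via R3 from span(h,b), span(b,f)
round 4: derive span(h,g) via R3 from span(h,b), span(b,g)
round 4: derive span(h,i) via R3 from span(h,b), span(b,i)
round 4: derive span(i,g) via R3 from span(i,b), span(b,g)
round 4: derive span(i,i) via R3 from span(i,b), span(b,i)
round 4: derive span(j,j) via R3 from span(j,b), span(b,j)

span(i,b)  [via R2]
  anc(i,b)  [via R0]
    road(i,b)  [fact]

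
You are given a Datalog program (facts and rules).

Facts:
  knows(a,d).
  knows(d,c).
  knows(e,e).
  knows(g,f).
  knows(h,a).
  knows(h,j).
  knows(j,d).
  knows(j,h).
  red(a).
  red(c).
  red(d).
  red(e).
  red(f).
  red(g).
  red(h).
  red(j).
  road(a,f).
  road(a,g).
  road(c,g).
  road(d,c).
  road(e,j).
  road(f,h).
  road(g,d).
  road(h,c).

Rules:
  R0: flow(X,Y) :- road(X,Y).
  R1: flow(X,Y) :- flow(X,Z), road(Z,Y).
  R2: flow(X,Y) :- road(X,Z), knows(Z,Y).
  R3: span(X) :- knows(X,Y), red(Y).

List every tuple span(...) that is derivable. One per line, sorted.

round 1: derive span(a) via R3 from knows(a,d), red(d)
round 1: derive span(d) via R3 from knows(d,c), red(c)
round 1: derive span(e) via R3 from knows(e,e), red(e)
round 1: derive span(g) via R3 from knows(g,f), red(f)
round 1: derive span(h) via R3 from knows(h,a), red(a)
round 1: derive span(j) via R3 from knows(j,d), red(d)

span(a)
span(d)
span(e)
span(g)
span(h)
span(j)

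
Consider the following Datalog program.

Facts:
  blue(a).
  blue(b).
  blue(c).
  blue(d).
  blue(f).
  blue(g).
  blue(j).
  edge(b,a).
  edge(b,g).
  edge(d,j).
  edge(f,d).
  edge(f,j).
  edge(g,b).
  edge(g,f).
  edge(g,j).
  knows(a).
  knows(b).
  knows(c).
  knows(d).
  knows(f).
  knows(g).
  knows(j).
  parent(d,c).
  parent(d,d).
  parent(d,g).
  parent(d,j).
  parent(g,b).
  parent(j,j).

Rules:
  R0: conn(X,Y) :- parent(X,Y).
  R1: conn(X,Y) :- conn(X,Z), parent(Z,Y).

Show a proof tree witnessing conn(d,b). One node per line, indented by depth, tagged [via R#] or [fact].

conn(d,b)  [via R1]
  conn(d,g)  [via R0]
    parent(d,g)  [fact]
  parent(g,b)  [fact]

round 1: derive conn(d,c) via R0 from parent(d,c)
round 1: derive conn(d,d) via R0 from parent(d,d)
round 1: derive conn(d,g) via R0 from parent(d,g)
round 1: derive conn(d,j) via R0 from parent(d,j)
round 1: derive conn(g,b) via R0 from parent(g,b)
round 1: derive conn(j,j) via R0 from parent(j,j)
round 2: derive conn(d,b) via R1 from conn(d,g), parent(g,b)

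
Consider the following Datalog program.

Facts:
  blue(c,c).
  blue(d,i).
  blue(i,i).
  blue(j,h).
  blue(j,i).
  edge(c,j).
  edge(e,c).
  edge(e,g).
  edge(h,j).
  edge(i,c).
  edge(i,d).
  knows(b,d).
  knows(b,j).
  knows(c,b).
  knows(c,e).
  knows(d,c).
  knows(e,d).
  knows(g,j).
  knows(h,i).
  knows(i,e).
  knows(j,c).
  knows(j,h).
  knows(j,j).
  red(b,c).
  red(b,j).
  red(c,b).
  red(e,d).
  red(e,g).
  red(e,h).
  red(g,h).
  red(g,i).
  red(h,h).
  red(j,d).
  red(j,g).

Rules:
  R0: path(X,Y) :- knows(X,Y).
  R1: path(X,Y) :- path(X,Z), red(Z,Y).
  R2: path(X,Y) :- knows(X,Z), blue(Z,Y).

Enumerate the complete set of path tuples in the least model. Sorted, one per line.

path(b,d)
path(b,g)
path(b,h)
path(b,i)
path(b,j)
path(c,b)
path(c,c)
path(c,d)
path(c,e)
path(c,g)
path(c,h)
path(c,i)
path(c,j)
path(d,b)
path(d,c)
path(d,d)
path(d,g)
path(d,h)
path(d,i)
path(d,j)
path(e,d)
path(e,i)
path(g,d)
path(g,g)
path(g,h)
path(g,i)
path(g,j)
path(h,i)
path(i,d)
path(i,e)
path(i,g)
path(i,h)
path(i,i)
path(j,b)
path(j,c)
path(j,d)
path(j,g)
path(j,h)
path(j,i)
path(j,j)

round 1: derive path(b,d) via R0 from knows(b,d)
round 1: derive path(b,j) via R0 from knows(b,j)
round 1: derive path(c,b) via R0 from knows(c,b)
round 1: derive path(c,e) via R0 from knows(c,e)
round 1: derive path(d,c) via R0 from knows(d,c)
round 1: derive path(e,d) via R0 from knows(e,d)
round 1: derive path(g,j) via R0 from knows(g,j)
round 1: derive path(h,i) via R0 from knows(h,i)
round 1: derive path(i,e) via R0 from knows(i,e)
round 1: derive path(j,c) via R0 from knows(j,c)
round 1: derive path(j,h) via R0 from knows(j,h)
round 1: derive path(j,j) via R0 from knows(j,j)
round 1: derive path(b,h) via R2 from knows(b,j), blue(j,h)
round 1: derive path(b,i) via R2 from knows(b,d), blue(d,i)
round 1: derive path(e,i) via R2 from knows(e,d), blue(d,i)
round 1: derive path(g,h) via R2 from knows(g,j), blue(j,h)
round 1: derive path(g,i) via R2 from knows(g,j), blue(j,i)
round 1: derive path(j,i) via R2 from knows(j,j), blue(j,i)
round 2: derive path(b,g) via R1 from path(b,j), red(j,g)
round 2: derive path(c,c) via R1 from path(c,b), red(b,c)
round 2: derive path(c,d) via R1 from path(c,e), red(e,d)
round 2: derive path(c,g) via R1 from path(c,e), red(e,g)
round 2: derive path(c,h) via R1 from path(c,e), red(e,h)
round 2: derive path(c,j) via R1 from path(c,b), red(b,j)
round 2: derive path(d,b) via R1 from path(d,c), red(c,b)
round 2: derive path(g,d) via R1 from path(g,j), red(j,d)
round 2: derive path(g,g) via R1 from path(g,j), red(j,g)
round 2: derive path(i,d) via R1 from path(i,e), red(e,d)
round 2: derive path(i,g) via R1 from path(i,e), red(e,g)
round 2: derive path(i,h) via R1 from path(i,e), red(e,h)
round 2: derive path(j,b) via R1 from path(j,c), red(c,b)
round 2: derive path(j,d) via R1 from path(j,j), red(j,d)
round 2: derive path(j,g) via R1 from path(j,j), red(j,g)
round 3: derive path(c,i) via R1 from path(c,g), red(g,i)
round 3: derive path(d,j) via R1 from path(d,b), red(b,j)
round 3: derive path(i,i) via R1 from path(i,g), red(g,i)
round 4: derive path(d,d) via R1 from path(d,j), red(j,d)
round 4: derive path(d,g) via R1 from path(d,j), red(j,g)
round 5: derive path(d,h) via R1 from path(d,g), red(g,h)
round 5: derive path(d,i) via R1 from path(d,g), red(g,i)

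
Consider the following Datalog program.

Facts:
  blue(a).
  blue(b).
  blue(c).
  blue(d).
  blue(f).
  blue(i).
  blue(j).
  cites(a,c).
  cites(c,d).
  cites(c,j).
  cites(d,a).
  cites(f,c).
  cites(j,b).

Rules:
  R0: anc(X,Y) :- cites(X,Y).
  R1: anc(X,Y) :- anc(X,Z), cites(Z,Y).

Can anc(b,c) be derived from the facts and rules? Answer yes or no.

round 1: derive anc(a,c) via R0 from cites(a,c)
round 1: derive anc(c,d) via R0 from cites(c,d)
round 1: derive anc(c,j) via R0 from cites(c,j)
round 1: derive anc(d,a) via R0 from cites(d,a)
round 1: derive anc(f,c) via R0 from cites(f,c)
round 1: derive anc(j,b) via R0 from cites(j,b)
round 2: derive anc(a,d) via R1 from anc(a,c), cites(c,d)
round 2: derive anc(a,j) via R1 from anc(a,c), cites(c,j)
round 2: derive anc(c,a) via R1 from anc(c,d), cites(d,a)
round 2: derive anc(c,b) via R1 from anc(c,j), cites(j,b)
round 2: derive anc(d,c) via R1 from anc(d,a), cites(a,c)
round 2: derive anc(f,d) via R1 from anc(f,c), cites(c,d)
round 2: derive anc(f,j) via R1 from anc(f,c), cites(c,j)
round 3: derive anc(a,a) via R1 from anc(a,d), cites(d,a)
round 3: derive anc(a,b) via R1 from anc(a,j), cites(j,b)
round 3: derive anc(c,c) via R1 from anc(c,a), cites(a,c)
round 3: derive anc(d,d) via R1 from anc(d,c), cites(c,d)
round 3: derive anc(d,j) via R1 from anc(d,c), cites(c,j)
round 3: derive anc(f,a) via R1 from anc(f,d), cites(d,a)
round 3: derive anc(f,b) via R1 from anc(f,j), cites(j,b)
round 4: derive anc(d,b) via R1 from anc(d,j), cites(j,b)

no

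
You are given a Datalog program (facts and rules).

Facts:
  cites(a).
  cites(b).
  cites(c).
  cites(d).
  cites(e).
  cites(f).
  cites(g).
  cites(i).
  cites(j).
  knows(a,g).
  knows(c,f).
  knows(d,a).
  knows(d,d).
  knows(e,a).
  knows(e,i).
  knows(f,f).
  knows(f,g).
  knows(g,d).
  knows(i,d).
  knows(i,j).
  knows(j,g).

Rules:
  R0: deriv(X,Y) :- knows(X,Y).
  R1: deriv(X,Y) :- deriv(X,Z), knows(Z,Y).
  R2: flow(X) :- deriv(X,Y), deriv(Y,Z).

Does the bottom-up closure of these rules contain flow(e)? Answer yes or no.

yes

round 1: derive deriv(a,g) via R0 from knows(a,g)
round 1: derive deriv(c,f) via R0 from knows(c,f)
round 1: derive deriv(d,a) via R0 from knows(d,a)
round 1: derive deriv(d,d) via R0 from knows(d,d)
round 1: derive deriv(e,a) via R0 from knows(e,a)
round 1: derive deriv(e,i) via R0 from knows(e,i)
round 1: derive deriv(f,f) via R0 from knows(f,f)
round 1: derive deriv(f,g) via R0 from knows(f,g)
round 1: derive deriv(g,d) via R0 from knows(g,d)
round 1: derive deriv(i,d) via R0 from knows(i,d)
round 1: derive deriv(i,j) via R0 from knows(i,j)
round 1: derive deriv(j,g) via R0 from knows(j,g)
round 2: derive deriv(a,d) via R1 from deriv(a,g), knows(g,d)
round 2: derive deriv(c,g) via R1 from deriv(c,f), knows(f,g)
round 2: derive deriv(d,g) via R1 from deriv(d,a), knows(a,g)
round 2: derive deriv(e,d) via R1 from deriv(e,i), knows(i,d)
round 2: derive deriv(e,g) via R1 from deriv(e,a), knows(a,g)
round 2: derive deriv(e,j) via R1 from deriv(e,i), knows(i,j)
round 2: derive deriv(f,d) via R1 from deriv(f,g), knows(g,d)
round 2: derive deriv(g,a) via R1 from deriv(g,d), knows(d,a)
round 2: derive deriv(i,a) via R1 from deriv(i,d), knows(d,a)
round 2: derive deriv(i,g) via R1 from deriv(i,j), knows(j,g)
round 2: derive deriv(j,d) via R1 from deriv(j,g), knows(g,d)
round 2: derive flow(a) via R2 from deriv(a,g), deriv(g,d)
round 2: derive flow(c) via R2 from deriv(c,f), deriv(f,f)
round 2: derive flow(d) via R2 from deriv(d,a), deriv(a,g)
round 2: derive flow(e) via R2 from deriv(e,a), deriv(a,g)
round 2: derive flow(f) via R2 from deriv(f,f), deriv(f,f)
round 2: derive flow(g) via R2 from deriv(g,d), deriv(d,a)
round 2: derive flow(i) via R2 from deriv(i,d), deriv(d,a)
round 2: derive flow(j) via R2 from deriv(j,g), deriv(g,d)
round 3: derive deriv(a,a) via R1 from deriv(a,d), knows(d,a)
round 3: derive deriv(c,d) via R1 from deriv(c,g), knows(g,d)
round 3: derive deriv(f,a) via R1 from deriv(f,d), knows(d,a)
round 3: derive deriv(g,g) via R1 from deriv(g,a), knows(a,g)
round 3: derive deriv(j,a) via R1 from deriv(j,d), knows(d,a)
round 4: derive deriv(c,a) via R1 from deriv(c,d), knows(d,a)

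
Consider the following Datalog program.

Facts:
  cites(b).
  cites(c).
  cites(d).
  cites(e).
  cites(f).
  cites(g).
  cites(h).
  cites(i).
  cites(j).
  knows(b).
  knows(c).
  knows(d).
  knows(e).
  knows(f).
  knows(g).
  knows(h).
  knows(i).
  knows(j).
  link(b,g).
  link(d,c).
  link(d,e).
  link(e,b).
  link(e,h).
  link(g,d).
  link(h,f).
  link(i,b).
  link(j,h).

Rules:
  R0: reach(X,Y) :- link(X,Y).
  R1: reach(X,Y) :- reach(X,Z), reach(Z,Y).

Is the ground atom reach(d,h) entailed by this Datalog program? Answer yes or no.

round 1: derive reach(b,g) via R0 from link(b,g)
round 1: derive reach(d,c) via R0 from link(d,c)
round 1: derive reach(d,e) via R0 from link(d,e)
round 1: derive reach(e,b) via R0 from link(e,b)
round 1: derive reach(e,h) via R0 from link(e,h)
round 1: derive reach(g,d) via R0 from link(g,d)
round 1: derive reach(h,f) via R0 from link(h,f)
round 1: derive reach(i,b) via R0 from link(i,b)
round 1: derive reach(j,h) via R0 from link(j,h)
round 2: derive reach(b,d) via R1 from reach(b,g), reach(g,d)
round 2: derive reach(d,b) via R1 from reach(d,e), reach(e,b)
round 2: derive reach(d,h) via R1 from reach(d,e), reach(e,h)
round 2: derive reach(e,f) via R1 from reach(e,h), reach(h,f)
round 2: derive reach(e,g) via R1 from reach(e,b), reach(b,g)
round 2: derive reach(g,c) via R1 from reach(g,d), reach(d,c)
round 2: derive reach(g,e) via R1 from reach(g,d), reach(d,e)
round 2: derive reach(i,g) via R1 from reach(i,b), reach(b,g)
round 2: derive reach(j,f) via R1 from reach(j,h), reach(h,f)
round 3: derive reach(b,b) via R1 from reach(b,d), reach(d,b)
round 3: derive reach(b,c) via R1 from reach(b,d), reach(d,c)
round 3: derive reach(b,e) via R1 from reach(b,d), reach(d,e)
round 3: derive reach(b,h) via R1 from reach(b,d), reach(d,h)
round 3: derive reach(d,d) via R1 from reach(d,b), reach(b,d)
round 3: derive reach(d,f) via R1 from reach(d,e), reach(e,f)
round 3: derive reach(d,g) via R1 from reach(d,b), reach(b,g)
round 3: derive reach(e,c) via R1 from reach(e,g), reach(g,c)
round 3: derive reach(e,d) via R1 from reach(e,b), reach(b,d)
round 3: derive reach(e,e) via R1 from reach(e,g), reach(g,e)
round 3: derive reach(g,b) via R1 from reach(g,d), reach(d,b)
round 3: derive reach(g,f) via R1 from reach(g,e), reach(e,f)
round 3: derive reach(g,g) via R1 from reach(g,e), reach(e,g)
round 3: derive reach(g,h) via R1 from reach(g,d), reach(d,h)
round 3: derive reach(i,c) via R1 from reach(i,g), reach(g,c)
round 3: derive reach(i,d) via R1 from reach(i,b), reach(b,d)
round 3: derive reach(i,e) via R1 from reach(i,g), reach(g,e)
round 4: derive reach(b,f) via R1 from reach(b,d), reach(d,f)
round 4: derive reach(i,f) via R1 from reach(i,d), reach(d,f)
round 4: derive reach(i,h) via R1 from reach(i,b), reach(b,h)

yes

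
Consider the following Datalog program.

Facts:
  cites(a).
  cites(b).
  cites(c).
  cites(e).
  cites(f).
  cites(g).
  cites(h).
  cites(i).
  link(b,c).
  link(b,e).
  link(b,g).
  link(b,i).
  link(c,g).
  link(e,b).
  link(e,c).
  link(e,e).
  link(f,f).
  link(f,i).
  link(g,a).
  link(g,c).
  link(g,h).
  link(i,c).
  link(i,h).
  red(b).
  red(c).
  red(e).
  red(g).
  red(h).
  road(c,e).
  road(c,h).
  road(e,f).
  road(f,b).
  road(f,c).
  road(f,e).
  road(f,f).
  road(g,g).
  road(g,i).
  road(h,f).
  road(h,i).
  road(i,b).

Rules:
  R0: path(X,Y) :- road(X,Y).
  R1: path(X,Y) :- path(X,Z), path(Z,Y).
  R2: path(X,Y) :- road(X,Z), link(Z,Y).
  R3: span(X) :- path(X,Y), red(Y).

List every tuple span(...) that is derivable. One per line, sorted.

span(c)
span(e)
span(f)
span(g)
span(h)
span(i)

round 1: derive path(c,e) via R0 from road(c,e)
round 1: derive path(c,h) via R0 from road(c,h)
round 1: derive path(e,f) via R0 from road(e,f)
round 1: derive path(f,b) via R0 from road(f,b)
round 1: derive path(f,c) via R0 from road(f,c)
round 1: derive path(f,e) via R0 from road(f,e)
round 1: derive path(f,f) via R0 from road(f,f)
round 1: derive path(g,g) via R0 from road(g,g)
round 1: derive path(g,i) via R0 from road(g,i)
round 1: derive path(h,f) via R0 from road(h,f)
round 1: derive path(h,i) via R0 from road(h,i)
round 1: derive path(i,b) via R0 from road(i,b)
round 1: derive path(c,b) via R2 from road(c,e), link(e,b)
round 1: derive path(c,c) via R2 from road(c,e), link(e,c)
round 1: derive path(e,i) via R2 from road(e,f), link(f,i)
round 1: derive path(f,g) via R2 from road(f,b), link(b,g)
round 1: derive path(f,i) via R2 from road(f,b), link(b,i)
round 1: derive path(g,a) via R2 from road(g,g), link(g,a)
round 1: derive path(g,c) via R2 from road(g,g), link(g,c)
round 1: derive path(g,h) via R2 from road(g,g), link(g,h)
round 1: derive path(h,c) via R2 from road(h,i), link(i,c)
round 1: derive path(h,h) via R2 from road(h,i), link(i,h)
round 1: derive path(i,c) via R2 from road(i,b), link(b,c)
round 1: derive path(i,e) via R2 from road(i,b), link(b,e)
round 1: derive path(i,g) via R2 from road(i,b), link(b,g)
round 1: derive path(i,i) via R2 from road(i,b), link(b,i)
round 2: derive path(c,f) via R1 from path(c,e), path(e,f)
round 2: derive path(c,i) via R1 from path(c,e), path(e,i)
round 2: derive path(e,b) via R1 from path(e,f), path(f,b)
round 2: derive path(e,c) via R1 from path(e,f), path(f,c)
round 2: derive path(e,e) via R1 from path(e,f), path(f,e)
round 2: derive path(e,g) via R1 from path(e,f), path(f,g)
round 2: derive path(f,a) via R1 from path(f,g), path(g,a)
round 2: derive path(f,h) via R1 from path(f,c), path(c,h)
round 2: derive path(g,b) via R1 from path(g,c), path(c,b)
round 2: derive path(g,e) via R1 from path(g,c), path(c,e)
round 2: derive path(g,f) via R1 from path(g,h), path(h,f)
round 2: derive path(h,b) via R1 from path(h,c), path(c,b)
round 2: derive path(h,e) via R1 from path(h,c), path(c,e)
round 2: derive path(h,g) via R1 from path(h,f), path(f,g)
round 2: derive path(i,a) via R1 from path(i,g), path(g,a)
round 2: derive path(i,f) via R1 from path(i,e), path(e,f)
round 2: derive path(i,h) via R1 from path(i,c), path(c,h)
round 2: derive span(c) via R3 from path(c,b), red(b)
round 2: derive span(f) via R3 from path(f,b), red(b)
round 2: derive span(g) via R3 from path(g,c), red(c)
round 2: derive span(h) via R3 from path(h,c), red(c)
round 2: derive span(i) via R3 from path(i,b), red(b)
round 3: derive path(c,a) via R1 from path(c,f), path(f,a)
round 3: derive path(c,g) via R1 from path(c,e), path(e,g)
round 3: derive path(e,a) via R1 from path(e,f), path(f,a)
round 3: derive path(e,h) via R1 from path(e,c), path(c,h)
round 3: derive path(h,a) via R1 from path(h,f), path(f,a)
round 3: derive span(e) via R3 from path(e,b), red(b)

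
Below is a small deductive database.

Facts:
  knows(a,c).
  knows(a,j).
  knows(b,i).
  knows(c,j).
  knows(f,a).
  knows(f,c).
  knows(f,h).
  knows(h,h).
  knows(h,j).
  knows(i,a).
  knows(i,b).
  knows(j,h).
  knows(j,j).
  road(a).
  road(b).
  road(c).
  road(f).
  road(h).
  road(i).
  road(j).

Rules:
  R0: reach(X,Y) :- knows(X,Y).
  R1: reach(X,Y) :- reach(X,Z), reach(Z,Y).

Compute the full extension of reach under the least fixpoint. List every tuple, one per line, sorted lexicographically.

round 1: derive reach(a,c) via R0 from knows(a,c)
round 1: derive reach(a,j) via R0 from knows(a,j)
round 1: derive reach(b,i) via R0 from knows(b,i)
round 1: derive reach(c,j) via R0 from knows(c,j)
round 1: derive reach(f,a) via R0 from knows(f,a)
round 1: derive reach(f,c) via R0 from knows(f,c)
round 1: derive reach(f,h) via R0 from knows(f,h)
round 1: derive reach(h,h) via R0 from knows(h,h)
round 1: derive reach(h,j) via R0 from knows(h,j)
round 1: derive reach(i,a) via R0 from knows(i,a)
round 1: derive reach(i,b) via R0 from knows(i,b)
round 1: derive reach(j,h) via R0 from knows(j,h)
round 1: derive reach(j,j) via R0 from knows(j,j)
round 2: derive reach(a,h) via R1 from reach(a,j), reach(j,h)
round 2: derive reach(b,a) via R1 from reach(b,i), reach(i,a)
round 2: derive reach(b,b) via R1 from reach(b,i), reach(i,b)
round 2: derive reach(c,h) via R1 from reach(c,j), reach(j,h)
round 2: derive reach(f,j) via R1 from reach(f,a), reach(a,j)
round 2: derive reach(i,c) via R1 from reach(i,a), reach(a,c)
round 2: derive reach(i,i) via R1 from reach(i,b), reach(b,i)
round 2: derive reach(i,j) via R1 from reach(i,a), reach(a,j)
round 3: derive reach(b,c) via R1 from reach(b,a), reach(a,c)
round 3: derive reach(b,h) via R1 from reach(b,a), reach(a,h)
round 3: derive reach(b,j) via R1 from reach(b,a), reach(a,j)
round 3: derive reach(i,h) via R1 from reach(i,a), reach(a,h)

reach(a,c)
reach(a,h)
reach(a,j)
reach(b,a)
reach(b,b)
reach(b,c)
reach(b,h)
reach(b,i)
reach(b,j)
reach(c,h)
reach(c,j)
reach(f,a)
reach(f,c)
reach(f,h)
reach(f,j)
reach(h,h)
reach(h,j)
reach(i,a)
reach(i,b)
reach(i,c)
reach(i,h)
reach(i,i)
reach(i,j)
reach(j,h)
reach(j,j)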